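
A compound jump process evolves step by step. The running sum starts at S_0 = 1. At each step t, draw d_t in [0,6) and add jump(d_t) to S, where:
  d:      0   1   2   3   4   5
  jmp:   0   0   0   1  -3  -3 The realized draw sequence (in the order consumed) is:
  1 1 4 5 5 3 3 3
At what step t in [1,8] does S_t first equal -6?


t=0: S=1, d=1, jump=0, S_1=1
t=1: S=1, d=1, jump=0, S_2=1
t=2: S=1, d=4, jump=-3, S_3=-2
t=3: S=-2, d=5, jump=-3, S_4=-5
t=4: S=-5, d=5, jump=-3, S_5=-8
t=5: S=-8, d=3, jump=1, S_6=-7
t=6: S=-7, d=3, jump=1, S_7=-6
t=7: S=-6, d=3, jump=1, S_8=-5

7


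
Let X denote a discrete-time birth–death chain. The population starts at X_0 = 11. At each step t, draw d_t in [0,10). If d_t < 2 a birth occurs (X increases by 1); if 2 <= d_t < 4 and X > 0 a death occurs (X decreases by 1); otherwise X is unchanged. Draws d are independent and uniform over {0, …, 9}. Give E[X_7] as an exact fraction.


X can drop by at most 1 per step and X_0 = 11 > T = 7, so X_t >= 11 − t >= 4 > 0 for every t <= 7: the floor at 0 (the 'and X > 0' condition) never binds. Hence X_7 = X_0 + Σ_{t<7} Y_t with i.i.d. increments Y_t = y(d_t) ∈ {+1, −1, 0}.
Outcome values over d=0..9: [1, 1, -1, -1, 0, 0, 0, 0, 0, 0]
Σy = 0, Σy² = 4, M = 10
μ = 0/10 = 0,  σ² = 4/10 − (0)² = 2/5
E[X_7] = 11 + 7·(0) = 11

11


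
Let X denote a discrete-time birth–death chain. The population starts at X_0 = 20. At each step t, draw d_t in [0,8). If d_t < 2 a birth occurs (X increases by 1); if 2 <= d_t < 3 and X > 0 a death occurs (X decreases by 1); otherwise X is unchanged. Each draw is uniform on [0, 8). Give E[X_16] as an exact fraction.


X can drop by at most 1 per step and X_0 = 20 > T = 16, so X_t >= 20 − t >= 4 > 0 for every t <= 16: the floor at 0 (the 'and X > 0' condition) never binds. Hence X_16 = X_0 + Σ_{t<16} Y_t with i.i.d. increments Y_t = y(d_t) ∈ {+1, −1, 0}.
Outcome values over d=0..7: [1, 1, -1, 0, 0, 0, 0, 0]
Σy = 1, Σy² = 3, M = 8
μ = 1/8 = 1/8,  σ² = 3/8 − (1/8)² = 23/64
E[X_16] = 20 + 16·(1/8) = 22

22


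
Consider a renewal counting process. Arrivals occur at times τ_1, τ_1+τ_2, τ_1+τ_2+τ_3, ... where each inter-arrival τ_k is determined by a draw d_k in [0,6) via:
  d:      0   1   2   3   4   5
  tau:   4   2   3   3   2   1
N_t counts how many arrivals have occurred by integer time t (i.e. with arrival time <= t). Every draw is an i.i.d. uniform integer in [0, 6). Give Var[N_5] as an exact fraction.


Inter-arrival values over d=0..5: [4, 2, 3, 3, 2, 1]
Each d has probability 1/6, so the pmf of τ is: f(1) = 1/6, f(2) = 1/3, f(3) = 1/3, f(4) = 1/6
Let p_n(j) = P(N_n = j), with p_0 = [1]. Condition on τ_1: p_n(0) = P(τ > n), and for j >= 1, p_n(j) = Σ_{k<=n} f(k)·p_{n−k}(j−1)
p_1 = [5/6, 1/6]  (j = 0..1)
p_2 = [1/2, 17/36, 1/36]  (j = 0..2)
p_3 = [1/6, 25/36, 29/216, 1/216]  (j = 0..3)
p_4 = [0, 23/36, 71/216, 41/1296, 1/1296]  (j = 0..4)
p_5 = [0, 13/36, 113/216, 47/432, 53/7776, 1/7776]  (j = 0..5)
E[N_5] = Σ j·p_5(j) = 13699/7776;  E[N_5²] = Σ j²·p_5(j) = 1021/288
Var[N_5] = 1021/288 − (13699/7776)² = 26698391/60466176

26698391/60466176


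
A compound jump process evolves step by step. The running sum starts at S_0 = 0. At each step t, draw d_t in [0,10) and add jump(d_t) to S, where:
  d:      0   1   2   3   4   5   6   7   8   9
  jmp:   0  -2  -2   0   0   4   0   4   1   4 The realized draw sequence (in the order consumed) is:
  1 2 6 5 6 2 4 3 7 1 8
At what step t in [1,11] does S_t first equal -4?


2

t=0: S=0, d=1, jump=-2, S_1=-2
t=1: S=-2, d=2, jump=-2, S_2=-4
t=2: S=-4, d=6, jump=0, S_3=-4
t=3: S=-4, d=5, jump=4, S_4=0
t=4: S=0, d=6, jump=0, S_5=0
t=5: S=0, d=2, jump=-2, S_6=-2
t=6: S=-2, d=4, jump=0, S_7=-2
t=7: S=-2, d=3, jump=0, S_8=-2
t=8: S=-2, d=7, jump=4, S_9=2
t=9: S=2, d=1, jump=-2, S_10=0
t=10: S=0, d=8, jump=1, S_11=1


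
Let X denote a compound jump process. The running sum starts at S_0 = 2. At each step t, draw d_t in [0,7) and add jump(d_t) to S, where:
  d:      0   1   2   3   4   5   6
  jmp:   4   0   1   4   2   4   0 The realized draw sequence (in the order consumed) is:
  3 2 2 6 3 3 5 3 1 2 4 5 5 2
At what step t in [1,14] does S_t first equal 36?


t=0: S=2, d=3, jump=4, S_1=6
t=1: S=6, d=2, jump=1, S_2=7
t=2: S=7, d=2, jump=1, S_3=8
t=3: S=8, d=6, jump=0, S_4=8
t=4: S=8, d=3, jump=4, S_5=12
t=5: S=12, d=3, jump=4, S_6=16
t=6: S=16, d=5, jump=4, S_7=20
t=7: S=20, d=3, jump=4, S_8=24
t=8: S=24, d=1, jump=0, S_9=24
t=9: S=24, d=2, jump=1, S_10=25
t=10: S=25, d=4, jump=2, S_11=27
t=11: S=27, d=5, jump=4, S_12=31
t=12: S=31, d=5, jump=4, S_13=35
t=13: S=35, d=2, jump=1, S_14=36

14


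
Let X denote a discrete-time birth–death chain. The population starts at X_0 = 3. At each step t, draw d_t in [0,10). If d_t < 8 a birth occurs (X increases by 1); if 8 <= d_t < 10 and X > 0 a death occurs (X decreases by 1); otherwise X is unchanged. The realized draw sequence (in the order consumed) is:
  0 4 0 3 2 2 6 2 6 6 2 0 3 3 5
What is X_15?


t=0: X=3, d=0 → birth, X_1=4
t=1: X=4, d=4 → birth, X_2=5
t=2: X=5, d=0 → birth, X_3=6
t=3: X=6, d=3 → birth, X_4=7
t=4: X=7, d=2 → birth, X_5=8
t=5: X=8, d=2 → birth, X_6=9
t=6: X=9, d=6 → birth, X_7=10
t=7: X=10, d=2 → birth, X_8=11
t=8: X=11, d=6 → birth, X_9=12
t=9: X=12, d=6 → birth, X_10=13
t=10: X=13, d=2 → birth, X_11=14
t=11: X=14, d=0 → birth, X_12=15
t=12: X=15, d=3 → birth, X_13=16
t=13: X=16, d=3 → birth, X_14=17
t=14: X=17, d=5 → birth, X_15=18

18


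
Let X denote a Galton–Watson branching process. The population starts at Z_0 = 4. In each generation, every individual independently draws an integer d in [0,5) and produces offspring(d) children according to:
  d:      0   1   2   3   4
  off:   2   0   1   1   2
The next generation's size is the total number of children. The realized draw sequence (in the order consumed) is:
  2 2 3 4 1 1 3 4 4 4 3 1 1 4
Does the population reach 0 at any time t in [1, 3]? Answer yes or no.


gen 0: Z_0=4, draws=[2, 2, 3, 4], offspring=[1, 1, 1, 2], Z_1=5
gen 1: Z_1=5, draws=[1, 1, 3, 4, 4], offspring=[0, 0, 1, 2, 2], Z_2=5
gen 2: Z_2=5, draws=[4, 3, 1, 1, 4], offspring=[2, 1, 0, 0, 2], Z_3=5

no


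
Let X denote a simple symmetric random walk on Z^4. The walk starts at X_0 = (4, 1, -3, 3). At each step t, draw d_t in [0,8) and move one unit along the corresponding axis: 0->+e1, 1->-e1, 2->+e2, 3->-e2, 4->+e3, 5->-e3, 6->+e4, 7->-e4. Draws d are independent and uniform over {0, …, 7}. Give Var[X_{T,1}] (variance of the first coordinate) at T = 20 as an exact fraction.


Outcome values over d=0..7: [1, -1, 0, 0, 0, 0, 0, 0]
Σy = 0, Σy² = 2, M = 8
μ = 0/8 = 0,  σ² = 2/8 − (0)² = 1/4
Independent increments: Var[X_20] = 20·σ² = 20·(1/4) = 5

5


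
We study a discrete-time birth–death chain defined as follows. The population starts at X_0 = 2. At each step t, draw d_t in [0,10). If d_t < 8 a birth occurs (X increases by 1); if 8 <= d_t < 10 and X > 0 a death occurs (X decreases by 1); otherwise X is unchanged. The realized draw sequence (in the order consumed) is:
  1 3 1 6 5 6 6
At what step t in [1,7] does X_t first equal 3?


1

t=0: X=2, d=1 → birth, X_1=3
t=1: X=3, d=3 → birth, X_2=4
t=2: X=4, d=1 → birth, X_3=5
t=3: X=5, d=6 → birth, X_4=6
t=4: X=6, d=5 → birth, X_5=7
t=5: X=7, d=6 → birth, X_6=8
t=6: X=8, d=6 → birth, X_7=9


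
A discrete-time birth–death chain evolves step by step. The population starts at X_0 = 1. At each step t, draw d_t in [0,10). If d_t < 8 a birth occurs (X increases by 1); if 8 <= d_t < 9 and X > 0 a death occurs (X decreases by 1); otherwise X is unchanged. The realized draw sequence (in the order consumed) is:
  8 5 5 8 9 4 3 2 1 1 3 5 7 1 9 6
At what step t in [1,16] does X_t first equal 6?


10

t=0: X=1, d=8 → death, X_1=0
t=1: X=0, d=5 → birth, X_2=1
t=2: X=1, d=5 → birth, X_3=2
t=3: X=2, d=8 → death, X_4=1
t=4: X=1, d=9 → hold, X_5=1
t=5: X=1, d=4 → birth, X_6=2
t=6: X=2, d=3 → birth, X_7=3
t=7: X=3, d=2 → birth, X_8=4
t=8: X=4, d=1 → birth, X_9=5
t=9: X=5, d=1 → birth, X_10=6
t=10: X=6, d=3 → birth, X_11=7
t=11: X=7, d=5 → birth, X_12=8
t=12: X=8, d=7 → birth, X_13=9
t=13: X=9, d=1 → birth, X_14=10
t=14: X=10, d=9 → hold, X_15=10
t=15: X=10, d=6 → birth, X_16=11


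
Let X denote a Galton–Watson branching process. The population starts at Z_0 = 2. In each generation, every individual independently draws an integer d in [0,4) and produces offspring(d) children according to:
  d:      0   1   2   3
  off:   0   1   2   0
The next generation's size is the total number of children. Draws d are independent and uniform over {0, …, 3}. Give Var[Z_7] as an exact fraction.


Outcome values over d=0..3: [0, 1, 2, 0]
Σy = 3, Σy² = 5, M = 4
μ = 3/4 = 3/4,  σ² = 5/4 − (3/4)² = 11/16
V_0 = 0, E_0 = 2
V_1 = 11/16·E_0 + (3/4)²·V_0 = 11/8;  E_1 = 3/2
V_2 = 11/16·E_1 + (3/4)²·V_1 = 231/128;  E_2 = 9/8
V_3 = 11/16·E_2 + (3/4)²·V_2 = 3663/2048;  E_3 = 27/32
V_4 = 11/16·E_3 + (3/4)²·V_3 = 51975/32768;  E_4 = 81/128
V_5 = 11/16·E_4 + (3/4)²·V_4 = 695871/524288;  E_5 = 243/512
V_6 = 11/16·E_5 + (3/4)²·V_5 = 8999991/8388608;  E_6 = 729/2048
V_7 = 11/16·E_6 + (3/4)²·V_6 = 113845743/134217728;  E_7 = 2187/8192

113845743/134217728


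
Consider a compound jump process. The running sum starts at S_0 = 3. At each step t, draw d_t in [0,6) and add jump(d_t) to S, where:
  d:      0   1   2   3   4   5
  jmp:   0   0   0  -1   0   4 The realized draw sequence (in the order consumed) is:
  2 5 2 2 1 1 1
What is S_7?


7

t=0: S=3, d=2, jump=0, S_1=3
t=1: S=3, d=5, jump=4, S_2=7
t=2: S=7, d=2, jump=0, S_3=7
t=3: S=7, d=2, jump=0, S_4=7
t=4: S=7, d=1, jump=0, S_5=7
t=5: S=7, d=1, jump=0, S_6=7
t=6: S=7, d=1, jump=0, S_7=7


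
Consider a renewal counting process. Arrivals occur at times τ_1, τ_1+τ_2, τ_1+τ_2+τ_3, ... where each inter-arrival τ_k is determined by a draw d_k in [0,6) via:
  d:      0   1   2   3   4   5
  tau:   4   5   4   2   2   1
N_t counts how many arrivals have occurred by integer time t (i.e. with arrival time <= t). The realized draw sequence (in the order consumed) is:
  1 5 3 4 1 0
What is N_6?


2

draw d_1=1: τ_1=5, arrival time A_1=5
draw d_2=5: τ_2=1, arrival time A_2=6
draw d_3=3: τ_3=2, arrival time A_3=8
draw d_4=4: τ_4=2, arrival time A_4=10
draw d_5=1: τ_5=5, arrival time A_5=15
draw d_6=0: τ_6=4, arrival time A_6=19
N_t over t=0..6: 0:0 1:0 2:0 3:0 4:0 5:1 6:2


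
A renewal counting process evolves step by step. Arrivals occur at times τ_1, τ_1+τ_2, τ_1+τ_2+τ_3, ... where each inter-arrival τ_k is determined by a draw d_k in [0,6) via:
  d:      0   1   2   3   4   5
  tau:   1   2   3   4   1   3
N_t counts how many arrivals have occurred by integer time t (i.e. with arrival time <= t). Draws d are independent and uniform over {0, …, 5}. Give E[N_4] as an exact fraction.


Inter-arrival values over d=0..5: [1, 2, 3, 4, 1, 3]
Each d has probability 1/6, so the pmf of τ is: f(1) = 1/3, f(2) = 1/6, f(3) = 1/3, f(4) = 1/6
Renewal equation for m(n) = E[N_n]: condition on τ_1 = k (if k <= n, one arrival plus a fresh copy on the remaining n−k steps): m(n) = F(n) + Σ_{k<=n} f(k)·m(n−k), where F(n) = P(τ <= n) and m(0) = 0
m(1) = F(1) = 1/3
m(2) = F(2) + f(1)·m(1) = 1/2 + 1/3·1/3 = 11/18
m(3) = F(3) + f(1)·m(2) + f(2)·m(1) = 5/6 + 1/3·11/18 + 1/6·1/3 = 59/54
m(4) = F(4) + f(1)·m(3) + f(2)·m(2) + f(3)·m(1) = 1 + 1/3·59/54 + 1/6·11/18 + 1/3·1/3 = 511/324
E[N_4] = m(4) = 511/324

511/324


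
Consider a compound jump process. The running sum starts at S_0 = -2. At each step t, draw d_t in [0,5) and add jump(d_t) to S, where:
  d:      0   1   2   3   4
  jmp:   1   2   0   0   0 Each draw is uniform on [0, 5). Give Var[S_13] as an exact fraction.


208/25

Outcome values over d=0..4: [1, 2, 0, 0, 0]
Σy = 3, Σy² = 5, M = 5
μ = 3/5 = 3/5,  σ² = 5/5 − (3/5)² = 16/25
Independent increments: Var[S_13] = 13·σ² = 13·(16/25) = 208/25


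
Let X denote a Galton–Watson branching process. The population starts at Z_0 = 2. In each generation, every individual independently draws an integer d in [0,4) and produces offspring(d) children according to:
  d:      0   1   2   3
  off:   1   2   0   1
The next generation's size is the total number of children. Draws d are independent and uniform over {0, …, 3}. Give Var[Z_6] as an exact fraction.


Outcome values over d=0..3: [1, 2, 0, 1]
Σy = 4, Σy² = 6, M = 4
μ = 4/4 = 1,  σ² = 6/4 − (1)² = 1/2
V_0 = 0, E_0 = 2
V_1 = 1/2·E_0 + (1)²·V_0 = 1;  E_1 = 2
V_2 = 1/2·E_1 + (1)²·V_1 = 2;  E_2 = 2
V_3 = 1/2·E_2 + (1)²·V_2 = 3;  E_3 = 2
V_4 = 1/2·E_3 + (1)²·V_3 = 4;  E_4 = 2
V_5 = 1/2·E_4 + (1)²·V_4 = 5;  E_5 = 2
V_6 = 1/2·E_5 + (1)²·V_5 = 6;  E_6 = 2

6


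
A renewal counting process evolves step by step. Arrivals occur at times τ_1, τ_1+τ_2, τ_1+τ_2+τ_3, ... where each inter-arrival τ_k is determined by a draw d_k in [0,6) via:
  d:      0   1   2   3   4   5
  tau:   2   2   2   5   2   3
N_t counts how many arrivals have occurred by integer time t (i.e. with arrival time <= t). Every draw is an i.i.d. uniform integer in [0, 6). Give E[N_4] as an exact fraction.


Inter-arrival values over d=0..5: [2, 2, 2, 5, 2, 3]
Each d has probability 1/6, so the pmf of τ is: f(2) = 2/3, f(3) = 1/6, f(5) = 1/6
Renewal equation for m(n) = E[N_n]: condition on τ_1 = k (if k <= n, one arrival plus a fresh copy on the remaining n−k steps): m(n) = F(n) + Σ_{k<=n} f(k)·m(n−k), where F(n) = P(τ <= n) and m(0) = 0
m(1) = F(1) = 0
m(2) = F(2) = 2/3
m(3) = F(3) = 5/6
m(4) = F(4) + f(2)·m(2) = 5/6 + 2/3·2/3 = 23/18
E[N_4] = m(4) = 23/18

23/18


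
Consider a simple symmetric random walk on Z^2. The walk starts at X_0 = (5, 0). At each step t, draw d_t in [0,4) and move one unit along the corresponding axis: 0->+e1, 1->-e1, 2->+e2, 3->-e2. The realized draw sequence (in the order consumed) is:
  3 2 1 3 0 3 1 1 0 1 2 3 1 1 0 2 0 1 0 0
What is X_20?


(4, -1)

t=0: X=(5, 0), d=3 → -e2, X_1=(5, -1)
t=1: X=(5, -1), d=2 → +e2, X_2=(5, 0)
t=2: X=(5, 0), d=1 → -e1, X_3=(4, 0)
t=3: X=(4, 0), d=3 → -e2, X_4=(4, -1)
t=4: X=(4, -1), d=0 → +e1, X_5=(5, -1)
t=5: X=(5, -1), d=3 → -e2, X_6=(5, -2)
t=6: X=(5, -2), d=1 → -e1, X_7=(4, -2)
t=7: X=(4, -2), d=1 → -e1, X_8=(3, -2)
t=8: X=(3, -2), d=0 → +e1, X_9=(4, -2)
t=9: X=(4, -2), d=1 → -e1, X_10=(3, -2)
t=10: X=(3, -2), d=2 → +e2, X_11=(3, -1)
t=11: X=(3, -1), d=3 → -e2, X_12=(3, -2)
t=12: X=(3, -2), d=1 → -e1, X_13=(2, -2)
t=13: X=(2, -2), d=1 → -e1, X_14=(1, -2)
t=14: X=(1, -2), d=0 → +e1, X_15=(2, -2)
t=15: X=(2, -2), d=2 → +e2, X_16=(2, -1)
t=16: X=(2, -1), d=0 → +e1, X_17=(3, -1)
t=17: X=(3, -1), d=1 → -e1, X_18=(2, -1)
t=18: X=(2, -1), d=0 → +e1, X_19=(3, -1)
t=19: X=(3, -1), d=0 → +e1, X_20=(4, -1)


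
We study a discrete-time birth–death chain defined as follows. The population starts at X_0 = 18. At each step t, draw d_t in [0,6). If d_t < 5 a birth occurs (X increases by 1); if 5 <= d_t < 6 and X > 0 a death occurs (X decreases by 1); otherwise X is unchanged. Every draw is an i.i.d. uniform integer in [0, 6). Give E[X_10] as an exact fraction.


X can drop by at most 1 per step and X_0 = 18 > T = 10, so X_t >= 18 − t >= 8 > 0 for every t <= 10: the floor at 0 (the 'and X > 0' condition) never binds. Hence X_10 = X_0 + Σ_{t<10} Y_t with i.i.d. increments Y_t = y(d_t) ∈ {+1, −1, 0}.
Outcome values over d=0..5: [1, 1, 1, 1, 1, -1]
Σy = 4, Σy² = 6, M = 6
μ = 4/6 = 2/3,  σ² = 6/6 − (2/3)² = 5/9
E[X_10] = 18 + 10·(2/3) = 74/3

74/3


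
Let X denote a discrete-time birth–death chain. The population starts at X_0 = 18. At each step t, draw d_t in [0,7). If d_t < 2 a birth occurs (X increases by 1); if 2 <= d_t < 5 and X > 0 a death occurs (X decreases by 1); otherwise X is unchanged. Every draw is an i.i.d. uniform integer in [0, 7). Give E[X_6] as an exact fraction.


X can drop by at most 1 per step and X_0 = 18 > T = 6, so X_t >= 18 − t >= 12 > 0 for every t <= 6: the floor at 0 (the 'and X > 0' condition) never binds. Hence X_6 = X_0 + Σ_{t<6} Y_t with i.i.d. increments Y_t = y(d_t) ∈ {+1, −1, 0}.
Outcome values over d=0..6: [1, 1, -1, -1, -1, 0, 0]
Σy = -1, Σy² = 5, M = 7
μ = -1/7 = -1/7,  σ² = 5/7 − (-1/7)² = 34/49
E[X_6] = 18 + 6·(-1/7) = 120/7

120/7


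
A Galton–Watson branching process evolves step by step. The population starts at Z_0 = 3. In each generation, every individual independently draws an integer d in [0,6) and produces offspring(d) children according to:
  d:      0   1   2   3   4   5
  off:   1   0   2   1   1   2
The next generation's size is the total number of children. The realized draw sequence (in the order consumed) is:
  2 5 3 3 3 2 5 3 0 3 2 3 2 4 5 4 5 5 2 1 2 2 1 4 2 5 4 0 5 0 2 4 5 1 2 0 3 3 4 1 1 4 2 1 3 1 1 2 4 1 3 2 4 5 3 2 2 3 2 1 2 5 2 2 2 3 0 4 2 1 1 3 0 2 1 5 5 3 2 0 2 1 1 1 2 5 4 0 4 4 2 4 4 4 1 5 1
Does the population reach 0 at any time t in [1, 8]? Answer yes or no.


gen 0: Z_0=3, draws=[2, 5, 3], offspring=[2, 2, 1], Z_1=5
gen 1: Z_1=5, draws=[3, 3, 2, 5, 3], offspring=[1, 1, 2, 2, 1], Z_2=7
gen 2: Z_2=7, draws=[0, 3, 2, 3, 2, 4, 5], offspring=[1, 1, 2, 1, 2, 1, 2], Z_3=10
gen 3: Z_3=10, draws=[4, 5, 5, 2, 1, 2, 2, 1, 4, 2], offspring=[1, 2, 2, 2, 0, 2, 2, 0, 1, 2], Z_4=14
gen 4: Z_4=14, draws=[5, 4, 0, 5, 0, 2, 4, 5, 1, 2, 0, 3, 3, 4], offspring=[2, 1, 1, 2, 1, 2, 1, 2, 0, 2, 1, 1, 1, 1], Z_5=18
gen 5: Z_5=18, draws=[1, 1, 4, 2, 1, 3, 1, 1, 2, 4, 1, 3, 2, 4, 5, 3, 2, 2], offspring=[0, 0, 1, 2, 0, 1, 0, 0, 2, 1, 0, 1, 2, 1, 2, 1, 2, 2], Z_6=18
gen 6: Z_6=18, draws=[3, 2, 1, 2, 5, 2, 2, 2, 3, 0, 4, 2, 1, 1, 3, 0, 2, 1], offspring=[1, 2, 0, 2, 2, 2, 2, 2, 1, 1, 1, 2, 0, 0, 1, 1, 2, 0], Z_7=22
gen 7: Z_7=22, draws=[5, 5, 3, 2, 0, 2, 1, 1, 1, 2, 5, 4, 0, 4, 4, 2, 4, 4, 4, 1, 5, 1], offspring=[2, 2, 1, 2, 1, 2, 0, 0, 0, 2, 2, 1, 1, 1, 1, 2, 1, 1, 1, 0, 2, 0], Z_8=25

no


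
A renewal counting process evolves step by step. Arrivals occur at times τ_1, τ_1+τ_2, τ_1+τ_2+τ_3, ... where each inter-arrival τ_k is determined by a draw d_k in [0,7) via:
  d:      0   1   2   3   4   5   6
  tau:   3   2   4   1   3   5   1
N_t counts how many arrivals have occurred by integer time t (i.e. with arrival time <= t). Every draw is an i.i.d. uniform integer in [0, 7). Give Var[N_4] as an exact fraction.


3606760/5764801

Inter-arrival values over d=0..6: [3, 2, 4, 1, 3, 5, 1]
Each d has probability 1/7, so the pmf of τ is: f(1) = 2/7, f(2) = 1/7, f(3) = 2/7, f(4) = 1/7, f(5) = 1/7
Let p_n(j) = P(N_n = j), with p_0 = [1]. Condition on τ_1: p_n(0) = P(τ > n), and for j >= 1, p_n(j) = Σ_{k<=n} f(k)·p_{n−k}(j−1)
p_1 = [5/7, 2/7]  (j = 0..1)
p_2 = [4/7, 17/49, 4/49]  (j = 0..2)
p_3 = [2/7, 27/49, 48/343, 8/343]  (j = 0..3)
p_4 = [1/7, 25/49, 99/343, 124/2401, 16/2401]  (j = 0..4)
E[N_4] = Σ j·p_4(j) = 3047/2401;  E[N_4²] = Σ j²·p_4(j) = 767/343
Var[N_4] = 767/343 − (3047/2401)² = 3606760/5764801


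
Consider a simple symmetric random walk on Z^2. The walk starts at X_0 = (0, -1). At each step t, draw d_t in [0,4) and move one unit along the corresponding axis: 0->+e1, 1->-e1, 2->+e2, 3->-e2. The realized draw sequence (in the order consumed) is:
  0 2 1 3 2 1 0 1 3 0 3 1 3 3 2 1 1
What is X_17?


(-3, -3)

t=0: X=(0, -1), d=0 → +e1, X_1=(1, -1)
t=1: X=(1, -1), d=2 → +e2, X_2=(1, 0)
t=2: X=(1, 0), d=1 → -e1, X_3=(0, 0)
t=3: X=(0, 0), d=3 → -e2, X_4=(0, -1)
t=4: X=(0, -1), d=2 → +e2, X_5=(0, 0)
t=5: X=(0, 0), d=1 → -e1, X_6=(-1, 0)
t=6: X=(-1, 0), d=0 → +e1, X_7=(0, 0)
t=7: X=(0, 0), d=1 → -e1, X_8=(-1, 0)
t=8: X=(-1, 0), d=3 → -e2, X_9=(-1, -1)
t=9: X=(-1, -1), d=0 → +e1, X_10=(0, -1)
t=10: X=(0, -1), d=3 → -e2, X_11=(0, -2)
t=11: X=(0, -2), d=1 → -e1, X_12=(-1, -2)
t=12: X=(-1, -2), d=3 → -e2, X_13=(-1, -3)
t=13: X=(-1, -3), d=3 → -e2, X_14=(-1, -4)
t=14: X=(-1, -4), d=2 → +e2, X_15=(-1, -3)
t=15: X=(-1, -3), d=1 → -e1, X_16=(-2, -3)
t=16: X=(-2, -3), d=1 → -e1, X_17=(-3, -3)


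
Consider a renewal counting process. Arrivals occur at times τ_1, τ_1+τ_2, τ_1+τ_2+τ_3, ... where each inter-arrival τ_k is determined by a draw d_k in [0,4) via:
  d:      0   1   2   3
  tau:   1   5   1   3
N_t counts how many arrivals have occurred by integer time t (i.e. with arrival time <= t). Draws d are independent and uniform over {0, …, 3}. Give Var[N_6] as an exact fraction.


4911/4096

Inter-arrival values over d=0..3: [1, 5, 1, 3]
Each d has probability 1/4, so the pmf of τ is: f(1) = 1/2, f(3) = 1/4, f(5) = 1/4
Let p_n(j) = P(N_n = j), with p_0 = [1]. Condition on τ_1: p_n(0) = P(τ > n), and for j >= 1, p_n(j) = Σ_{k<=n} f(k)·p_{n−k}(j−1)
p_1 = [1/2, 1/2]  (j = 0..1)
p_2 = [1/2, 1/4, 1/4]  (j = 0..2)
p_3 = [1/4, 1/2, 1/8, 1/8]  (j = 0..3)
p_4 = [1/4, 1/4, 3/8, 1/16, 1/16]  (j = 0..4)
p_5 = [0, 1/2, 3/16, 1/4, 1/32, 1/32]  (j = 0..5)
p_6 = [0, 3/16, 1/2, 1/8, 5/32, 1/64, 1/64]  (j = 0..6)
E[N_6] = Σ j·p_6(j) = 151/64;  E[N_6²] = Σ j²·p_6(j) = 433/64
Var[N_6] = 433/64 − (151/64)² = 4911/4096


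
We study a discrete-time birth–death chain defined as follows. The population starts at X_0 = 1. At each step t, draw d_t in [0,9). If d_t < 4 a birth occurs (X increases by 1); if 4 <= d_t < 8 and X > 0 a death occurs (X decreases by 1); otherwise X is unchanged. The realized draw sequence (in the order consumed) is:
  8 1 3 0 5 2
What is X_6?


t=0: X=1, d=8 → hold, X_1=1
t=1: X=1, d=1 → birth, X_2=2
t=2: X=2, d=3 → birth, X_3=3
t=3: X=3, d=0 → birth, X_4=4
t=4: X=4, d=5 → death, X_5=3
t=5: X=3, d=2 → birth, X_6=4

4


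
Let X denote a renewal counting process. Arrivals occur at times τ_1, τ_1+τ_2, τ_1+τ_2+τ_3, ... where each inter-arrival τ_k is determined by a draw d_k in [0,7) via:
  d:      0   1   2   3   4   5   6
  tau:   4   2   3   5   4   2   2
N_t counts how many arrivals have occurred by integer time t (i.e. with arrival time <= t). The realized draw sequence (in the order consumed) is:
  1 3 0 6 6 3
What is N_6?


1

draw d_1=1: τ_1=2, arrival time A_1=2
draw d_2=3: τ_2=5, arrival time A_2=7
draw d_3=0: τ_3=4, arrival time A_3=11
draw d_4=6: τ_4=2, arrival time A_4=13
draw d_5=6: τ_5=2, arrival time A_5=15
draw d_6=3: τ_6=5, arrival time A_6=20
N_t over t=0..6: 0:0 1:0 2:1 3:1 4:1 5:1 6:1


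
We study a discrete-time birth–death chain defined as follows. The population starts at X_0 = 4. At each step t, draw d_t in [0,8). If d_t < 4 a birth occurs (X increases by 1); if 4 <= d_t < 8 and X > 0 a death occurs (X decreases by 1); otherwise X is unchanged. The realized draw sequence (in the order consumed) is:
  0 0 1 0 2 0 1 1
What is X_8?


t=0: X=4, d=0 → birth, X_1=5
t=1: X=5, d=0 → birth, X_2=6
t=2: X=6, d=1 → birth, X_3=7
t=3: X=7, d=0 → birth, X_4=8
t=4: X=8, d=2 → birth, X_5=9
t=5: X=9, d=0 → birth, X_6=10
t=6: X=10, d=1 → birth, X_7=11
t=7: X=11, d=1 → birth, X_8=12

12


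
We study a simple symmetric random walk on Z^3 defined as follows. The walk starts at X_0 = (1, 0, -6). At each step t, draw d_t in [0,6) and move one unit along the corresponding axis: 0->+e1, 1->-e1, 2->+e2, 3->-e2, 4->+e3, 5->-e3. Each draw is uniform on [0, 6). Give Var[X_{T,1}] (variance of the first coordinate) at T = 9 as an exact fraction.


Outcome values over d=0..5: [1, -1, 0, 0, 0, 0]
Σy = 0, Σy² = 2, M = 6
μ = 0/6 = 0,  σ² = 2/6 − (0)² = 1/3
Independent increments: Var[X_9] = 9·σ² = 9·(1/3) = 3

3


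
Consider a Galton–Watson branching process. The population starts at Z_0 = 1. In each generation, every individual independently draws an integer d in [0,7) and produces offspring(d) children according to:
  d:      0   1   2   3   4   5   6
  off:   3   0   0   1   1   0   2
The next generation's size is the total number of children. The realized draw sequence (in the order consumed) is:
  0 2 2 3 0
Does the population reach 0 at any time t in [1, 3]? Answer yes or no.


no

gen 0: Z_0=1, draws=[0], offspring=[3], Z_1=3
gen 1: Z_1=3, draws=[2, 2, 3], offspring=[0, 0, 1], Z_2=1
gen 2: Z_2=1, draws=[0], offspring=[3], Z_3=3


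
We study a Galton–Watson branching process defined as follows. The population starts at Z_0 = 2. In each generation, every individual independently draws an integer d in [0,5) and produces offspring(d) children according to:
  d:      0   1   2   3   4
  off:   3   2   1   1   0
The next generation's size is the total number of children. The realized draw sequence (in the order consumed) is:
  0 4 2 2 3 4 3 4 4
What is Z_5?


gen 0: Z_0=2, draws=[0, 4], offspring=[3, 0], Z_1=3
gen 1: Z_1=3, draws=[2, 2, 3], offspring=[1, 1, 1], Z_2=3
gen 2: Z_2=3, draws=[4, 3, 4], offspring=[0, 1, 0], Z_3=1
gen 3: Z_3=1, draws=[4], offspring=[0], Z_4=0
gen 4: Z_4=0, draws=[], offspring=[], Z_5=0

0


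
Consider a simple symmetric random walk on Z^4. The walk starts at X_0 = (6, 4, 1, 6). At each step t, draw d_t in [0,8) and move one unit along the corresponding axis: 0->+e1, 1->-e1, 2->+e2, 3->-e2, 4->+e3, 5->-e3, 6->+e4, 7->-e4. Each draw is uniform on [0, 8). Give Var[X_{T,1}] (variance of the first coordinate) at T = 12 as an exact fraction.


Outcome values over d=0..7: [1, -1, 0, 0, 0, 0, 0, 0]
Σy = 0, Σy² = 2, M = 8
μ = 0/8 = 0,  σ² = 2/8 − (0)² = 1/4
Independent increments: Var[X_12] = 12·σ² = 12·(1/4) = 3

3


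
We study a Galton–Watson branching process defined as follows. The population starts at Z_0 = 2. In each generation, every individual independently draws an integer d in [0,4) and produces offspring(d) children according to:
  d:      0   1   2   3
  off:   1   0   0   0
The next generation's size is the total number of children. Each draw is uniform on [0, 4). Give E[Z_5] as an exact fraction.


Outcome values over d=0..3: [1, 0, 0, 0]
Σy = 1, Σy² = 1, M = 4
μ = 1/4 = 1/4,  σ² = 1/4 − (1/4)² = 3/16
E[Z_0] = 2
E[Z_1] = 1/4·E[Z_0] = 1/2
E[Z_2] = 1/4·E[Z_1] = 1/8
E[Z_3] = 1/4·E[Z_2] = 1/32
E[Z_4] = 1/4·E[Z_3] = 1/128
E[Z_5] = 1/4·E[Z_4] = 1/512

1/512


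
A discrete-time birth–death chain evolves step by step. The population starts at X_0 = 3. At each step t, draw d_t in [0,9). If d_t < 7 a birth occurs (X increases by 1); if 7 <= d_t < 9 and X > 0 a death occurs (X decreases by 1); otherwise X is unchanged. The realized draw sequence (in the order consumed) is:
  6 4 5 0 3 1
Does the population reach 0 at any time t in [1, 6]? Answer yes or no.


no

t=0: X=3, d=6 → birth, X_1=4
t=1: X=4, d=4 → birth, X_2=5
t=2: X=5, d=5 → birth, X_3=6
t=3: X=6, d=0 → birth, X_4=7
t=4: X=7, d=3 → birth, X_5=8
t=5: X=8, d=1 → birth, X_6=9


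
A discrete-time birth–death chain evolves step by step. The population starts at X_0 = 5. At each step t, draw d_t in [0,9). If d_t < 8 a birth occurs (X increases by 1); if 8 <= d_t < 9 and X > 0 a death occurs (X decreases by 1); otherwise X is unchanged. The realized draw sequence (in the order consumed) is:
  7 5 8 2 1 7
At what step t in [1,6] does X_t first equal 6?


1

t=0: X=5, d=7 → birth, X_1=6
t=1: X=6, d=5 → birth, X_2=7
t=2: X=7, d=8 → death, X_3=6
t=3: X=6, d=2 → birth, X_4=7
t=4: X=7, d=1 → birth, X_5=8
t=5: X=8, d=7 → birth, X_6=9


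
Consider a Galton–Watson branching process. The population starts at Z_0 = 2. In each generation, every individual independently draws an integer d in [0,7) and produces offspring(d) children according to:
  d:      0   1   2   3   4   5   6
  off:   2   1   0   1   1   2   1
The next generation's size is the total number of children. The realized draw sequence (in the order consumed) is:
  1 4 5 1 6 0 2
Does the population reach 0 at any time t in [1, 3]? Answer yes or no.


no

gen 0: Z_0=2, draws=[1, 4], offspring=[1, 1], Z_1=2
gen 1: Z_1=2, draws=[5, 1], offspring=[2, 1], Z_2=3
gen 2: Z_2=3, draws=[6, 0, 2], offspring=[1, 2, 0], Z_3=3


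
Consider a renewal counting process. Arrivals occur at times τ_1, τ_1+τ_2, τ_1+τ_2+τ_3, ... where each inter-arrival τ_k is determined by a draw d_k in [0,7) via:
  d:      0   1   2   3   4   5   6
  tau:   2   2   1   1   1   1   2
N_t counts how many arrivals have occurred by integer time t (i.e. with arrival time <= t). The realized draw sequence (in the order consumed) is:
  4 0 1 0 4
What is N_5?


draw d_1=4: τ_1=1, arrival time A_1=1
draw d_2=0: τ_2=2, arrival time A_2=3
draw d_3=1: τ_3=2, arrival time A_3=5
draw d_4=0: τ_4=2, arrival time A_4=7
draw d_5=4: τ_5=1, arrival time A_5=8
N_t over t=0..5: 0:0 1:1 2:1 3:2 4:2 5:3

3


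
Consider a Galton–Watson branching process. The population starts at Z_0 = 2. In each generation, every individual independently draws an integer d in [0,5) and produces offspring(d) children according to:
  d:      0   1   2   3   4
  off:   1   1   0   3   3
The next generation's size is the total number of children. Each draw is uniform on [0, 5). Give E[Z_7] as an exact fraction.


4194304/78125

Outcome values over d=0..4: [1, 1, 0, 3, 3]
Σy = 8, Σy² = 20, M = 5
μ = 8/5 = 8/5,  σ² = 20/5 − (8/5)² = 36/25
E[Z_0] = 2
E[Z_1] = 8/5·E[Z_0] = 16/5
E[Z_2] = 8/5·E[Z_1] = 128/25
E[Z_3] = 8/5·E[Z_2] = 1024/125
E[Z_4] = 8/5·E[Z_3] = 8192/625
E[Z_5] = 8/5·E[Z_4] = 65536/3125
E[Z_6] = 8/5·E[Z_5] = 524288/15625
E[Z_7] = 8/5·E[Z_6] = 4194304/78125


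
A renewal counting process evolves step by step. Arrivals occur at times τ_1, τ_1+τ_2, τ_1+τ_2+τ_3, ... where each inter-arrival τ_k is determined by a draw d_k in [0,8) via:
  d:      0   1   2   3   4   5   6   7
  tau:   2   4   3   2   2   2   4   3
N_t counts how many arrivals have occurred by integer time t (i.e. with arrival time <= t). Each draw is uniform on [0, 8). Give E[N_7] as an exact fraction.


9/4

Inter-arrival values over d=0..7: [2, 4, 3, 2, 2, 2, 4, 3]
Each d has probability 1/8, so the pmf of τ is: f(2) = 1/2, f(3) = 1/4, f(4) = 1/4
Renewal equation for m(n) = E[N_n]: condition on τ_1 = k (if k <= n, one arrival plus a fresh copy on the remaining n−k steps): m(n) = F(n) + Σ_{k<=n} f(k)·m(n−k), where F(n) = P(τ <= n) and m(0) = 0
m(1) = F(1) = 0
m(2) = F(2) = 1/2
m(3) = F(3) = 3/4
m(4) = F(4) + f(2)·m(2) = 1 + 1/2·1/2 = 5/4
m(5) = F(5) + f(2)·m(3) + f(3)·m(2) = 1 + 1/2·3/4 + 1/4·1/2 = 3/2
m(6) = F(6) + f(2)·m(4) + f(3)·m(3) + f(4)·m(2) = 1 + 1/2·5/4 + 1/4·3/4 + 1/4·1/2 = 31/16
m(7) = F(7) + f(2)·m(5) + f(3)·m(4) + f(4)·m(3) = 1 + 1/2·3/2 + 1/4·5/4 + 1/4·3/4 = 9/4
E[N_7] = m(7) = 9/4


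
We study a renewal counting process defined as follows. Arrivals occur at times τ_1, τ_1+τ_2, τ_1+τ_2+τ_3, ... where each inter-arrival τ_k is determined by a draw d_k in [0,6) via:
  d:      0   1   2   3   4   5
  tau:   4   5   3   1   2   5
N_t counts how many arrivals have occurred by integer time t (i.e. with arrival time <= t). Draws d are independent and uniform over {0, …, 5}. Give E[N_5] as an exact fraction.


10327/7776

Inter-arrival values over d=0..5: [4, 5, 3, 1, 2, 5]
Each d has probability 1/6, so the pmf of τ is: f(1) = 1/6, f(2) = 1/6, f(3) = 1/6, f(4) = 1/6, f(5) = 1/3
Renewal equation for m(n) = E[N_n]: condition on τ_1 = k (if k <= n, one arrival plus a fresh copy on the remaining n−k steps): m(n) = F(n) + Σ_{k<=n} f(k)·m(n−k), where F(n) = P(τ <= n) and m(0) = 0
m(1) = F(1) = 1/6
m(2) = F(2) + f(1)·m(1) = 1/3 + 1/6·1/6 = 13/36
m(3) = F(3) + f(1)·m(2) + f(2)·m(1) = 1/2 + 1/6·13/36 + 1/6·1/6 = 127/216
m(4) = F(4) + f(1)·m(3) + f(2)·m(2) + f(3)·m(1) = 2/3 + 1/6·127/216 + 1/6·13/36 + 1/6·1/6 = 1105/1296
m(5) = F(5) + f(1)·m(4) + f(2)·m(3) + f(3)·m(2) + f(4)·m(1) = 1 + 1/6·1105/1296 + 1/6·127/216 + 1/6·13/36 + 1/6·1/6 = 10327/7776
E[N_5] = m(5) = 10327/7776


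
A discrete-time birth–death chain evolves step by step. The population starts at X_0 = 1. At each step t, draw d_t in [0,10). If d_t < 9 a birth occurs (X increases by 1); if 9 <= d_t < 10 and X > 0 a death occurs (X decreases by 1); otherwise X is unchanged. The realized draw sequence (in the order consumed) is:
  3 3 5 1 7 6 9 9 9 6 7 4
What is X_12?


t=0: X=1, d=3 → birth, X_1=2
t=1: X=2, d=3 → birth, X_2=3
t=2: X=3, d=5 → birth, X_3=4
t=3: X=4, d=1 → birth, X_4=5
t=4: X=5, d=7 → birth, X_5=6
t=5: X=6, d=6 → birth, X_6=7
t=6: X=7, d=9 → death, X_7=6
t=7: X=6, d=9 → death, X_8=5
t=8: X=5, d=9 → death, X_9=4
t=9: X=4, d=6 → birth, X_10=5
t=10: X=5, d=7 → birth, X_11=6
t=11: X=6, d=4 → birth, X_12=7

7


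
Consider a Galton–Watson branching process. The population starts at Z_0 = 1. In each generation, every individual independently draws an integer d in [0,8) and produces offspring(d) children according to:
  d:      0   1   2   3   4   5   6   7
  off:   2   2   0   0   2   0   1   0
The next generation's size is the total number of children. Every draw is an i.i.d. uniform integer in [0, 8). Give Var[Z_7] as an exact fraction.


Outcome values over d=0..7: [2, 2, 0, 0, 2, 0, 1, 0]
Σy = 7, Σy² = 13, M = 8
μ = 7/8 = 7/8,  σ² = 13/8 − (7/8)² = 55/64
V_0 = 0, E_0 = 1
V_1 = 55/64·E_0 + (7/8)²·V_0 = 55/64;  E_1 = 7/8
V_2 = 55/64·E_1 + (7/8)²·V_1 = 5775/4096;  E_2 = 49/64
V_3 = 55/64·E_2 + (7/8)²·V_2 = 455455/262144;  E_3 = 343/512
V_4 = 55/64·E_3 + (7/8)²·V_3 = 31976175/16777216;  E_4 = 2401/4096
V_5 = 55/64·E_4 + (7/8)²·V_4 = 2107729855/1073741824;  E_5 = 16807/32768
V_6 = 55/64·E_5 + (7/8)²·V_5 = 133569010575/68719476736;  E_6 = 117649/262144
V_7 = 55/64·E_6 + (7/8)²·V_6 = 8241135388255/4398046511104;  E_7 = 823543/2097152

8241135388255/4398046511104


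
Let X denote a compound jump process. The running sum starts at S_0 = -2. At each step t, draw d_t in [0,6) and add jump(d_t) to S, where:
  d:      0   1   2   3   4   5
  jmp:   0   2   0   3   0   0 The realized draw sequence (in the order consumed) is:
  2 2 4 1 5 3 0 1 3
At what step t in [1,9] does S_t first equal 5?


8

t=0: S=-2, d=2, jump=0, S_1=-2
t=1: S=-2, d=2, jump=0, S_2=-2
t=2: S=-2, d=4, jump=0, S_3=-2
t=3: S=-2, d=1, jump=2, S_4=0
t=4: S=0, d=5, jump=0, S_5=0
t=5: S=0, d=3, jump=3, S_6=3
t=6: S=3, d=0, jump=0, S_7=3
t=7: S=3, d=1, jump=2, S_8=5
t=8: S=5, d=3, jump=3, S_9=8


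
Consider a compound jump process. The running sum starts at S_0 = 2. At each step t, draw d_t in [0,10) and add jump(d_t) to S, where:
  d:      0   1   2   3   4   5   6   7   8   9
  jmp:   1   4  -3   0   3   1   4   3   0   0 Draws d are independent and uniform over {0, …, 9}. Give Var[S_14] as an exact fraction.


Outcome values over d=0..9: [1, 4, -3, 0, 3, 1, 4, 3, 0, 0]
Σy = 13, Σy² = 61, M = 10
μ = 13/10 = 13/10,  σ² = 61/10 − (13/10)² = 441/100
Independent increments: Var[S_14] = 14·σ² = 14·(441/100) = 3087/50

3087/50


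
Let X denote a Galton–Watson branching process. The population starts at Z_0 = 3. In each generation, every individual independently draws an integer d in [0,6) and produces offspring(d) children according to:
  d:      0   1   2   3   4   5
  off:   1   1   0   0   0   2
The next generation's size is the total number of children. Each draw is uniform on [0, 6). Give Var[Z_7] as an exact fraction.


Outcome values over d=0..5: [1, 1, 0, 0, 0, 2]
Σy = 4, Σy² = 6, M = 6
μ = 4/6 = 2/3,  σ² = 6/6 − (2/3)² = 5/9
V_0 = 0, E_0 = 3
V_1 = 5/9·E_0 + (2/3)²·V_0 = 5/3;  E_1 = 2
V_2 = 5/9·E_1 + (2/3)²·V_1 = 50/27;  E_2 = 4/3
V_3 = 5/9·E_2 + (2/3)²·V_2 = 380/243;  E_3 = 8/9
V_4 = 5/9·E_3 + (2/3)²·V_3 = 2600/2187;  E_4 = 16/27
V_5 = 5/9·E_4 + (2/3)²·V_4 = 16880/19683;  E_5 = 32/81
V_6 = 5/9·E_5 + (2/3)²·V_5 = 106400/177147;  E_6 = 64/243
V_7 = 5/9·E_6 + (2/3)²·V_6 = 658880/1594323;  E_7 = 128/729

658880/1594323


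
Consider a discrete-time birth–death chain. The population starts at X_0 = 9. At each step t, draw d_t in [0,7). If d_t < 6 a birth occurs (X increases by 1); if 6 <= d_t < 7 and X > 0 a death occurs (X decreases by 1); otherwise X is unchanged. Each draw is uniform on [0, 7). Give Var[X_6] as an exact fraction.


X can drop by at most 1 per step and X_0 = 9 > T = 6, so X_t >= 9 − t >= 3 > 0 for every t <= 6: the floor at 0 (the 'and X > 0' condition) never binds. Hence X_6 = X_0 + Σ_{t<6} Y_t with i.i.d. increments Y_t = y(d_t) ∈ {+1, −1, 0}.
Outcome values over d=0..6: [1, 1, 1, 1, 1, 1, -1]
Σy = 5, Σy² = 7, M = 7
μ = 5/7 = 5/7,  σ² = 7/7 − (5/7)² = 24/49
Independent increments: Var[X_6] = 6·σ² = 6·(24/49) = 144/49

144/49


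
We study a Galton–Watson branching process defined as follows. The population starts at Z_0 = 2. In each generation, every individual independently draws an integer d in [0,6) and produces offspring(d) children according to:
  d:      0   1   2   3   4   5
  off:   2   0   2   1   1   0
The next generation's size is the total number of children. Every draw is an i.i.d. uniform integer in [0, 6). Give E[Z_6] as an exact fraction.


Outcome values over d=0..5: [2, 0, 2, 1, 1, 0]
Σy = 6, Σy² = 10, M = 6
μ = 6/6 = 1,  σ² = 10/6 − (1)² = 2/3
E[Z_0] = 2
E[Z_1] = 1·E[Z_0] = 2
E[Z_2] = 1·E[Z_1] = 2
E[Z_3] = 1·E[Z_2] = 2
E[Z_4] = 1·E[Z_3] = 2
E[Z_5] = 1·E[Z_4] = 2
E[Z_6] = 1·E[Z_5] = 2

2


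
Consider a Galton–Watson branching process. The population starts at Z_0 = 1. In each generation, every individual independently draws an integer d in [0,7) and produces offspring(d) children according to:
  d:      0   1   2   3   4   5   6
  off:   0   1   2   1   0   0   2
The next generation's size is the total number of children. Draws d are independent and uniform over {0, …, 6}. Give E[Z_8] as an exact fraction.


Outcome values over d=0..6: [0, 1, 2, 1, 0, 0, 2]
Σy = 6, Σy² = 10, M = 7
μ = 6/7 = 6/7,  σ² = 10/7 − (6/7)² = 34/49
E[Z_0] = 1
E[Z_1] = 6/7·E[Z_0] = 6/7
E[Z_2] = 6/7·E[Z_1] = 36/49
E[Z_3] = 6/7·E[Z_2] = 216/343
E[Z_4] = 6/7·E[Z_3] = 1296/2401
E[Z_5] = 6/7·E[Z_4] = 7776/16807
E[Z_6] = 6/7·E[Z_5] = 46656/117649
E[Z_7] = 6/7·E[Z_6] = 279936/823543
E[Z_8] = 6/7·E[Z_7] = 1679616/5764801

1679616/5764801


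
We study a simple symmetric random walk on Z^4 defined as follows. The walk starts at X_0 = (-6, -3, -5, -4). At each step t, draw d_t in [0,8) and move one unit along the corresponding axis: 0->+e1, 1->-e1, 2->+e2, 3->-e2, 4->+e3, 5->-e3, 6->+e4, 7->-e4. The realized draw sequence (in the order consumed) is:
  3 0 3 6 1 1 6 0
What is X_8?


(-6, -5, -5, -2)

t=0: X=(-6, -3, -5, -4), d=3 → -e2, X_1=(-6, -4, -5, -4)
t=1: X=(-6, -4, -5, -4), d=0 → +e1, X_2=(-5, -4, -5, -4)
t=2: X=(-5, -4, -5, -4), d=3 → -e2, X_3=(-5, -5, -5, -4)
t=3: X=(-5, -5, -5, -4), d=6 → +e4, X_4=(-5, -5, -5, -3)
t=4: X=(-5, -5, -5, -3), d=1 → -e1, X_5=(-6, -5, -5, -3)
t=5: X=(-6, -5, -5, -3), d=1 → -e1, X_6=(-7, -5, -5, -3)
t=6: X=(-7, -5, -5, -3), d=6 → +e4, X_7=(-7, -5, -5, -2)
t=7: X=(-7, -5, -5, -2), d=0 → +e1, X_8=(-6, -5, -5, -2)


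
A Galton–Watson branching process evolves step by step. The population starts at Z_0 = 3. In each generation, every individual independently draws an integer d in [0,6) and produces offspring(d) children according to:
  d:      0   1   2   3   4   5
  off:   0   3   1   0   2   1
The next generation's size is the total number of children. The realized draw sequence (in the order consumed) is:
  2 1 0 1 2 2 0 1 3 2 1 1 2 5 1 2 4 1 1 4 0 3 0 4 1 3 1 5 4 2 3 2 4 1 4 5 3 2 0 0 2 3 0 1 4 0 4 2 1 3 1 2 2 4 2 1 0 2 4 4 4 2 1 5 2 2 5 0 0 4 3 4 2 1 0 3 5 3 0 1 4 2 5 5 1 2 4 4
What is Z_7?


35

gen 0: Z_0=3, draws=[2, 1, 0], offspring=[1, 3, 0], Z_1=4
gen 1: Z_1=4, draws=[1, 2, 2, 0], offspring=[3, 1, 1, 0], Z_2=5
gen 2: Z_2=5, draws=[1, 3, 2, 1, 1], offspring=[3, 0, 1, 3, 3], Z_3=10
gen 3: Z_3=10, draws=[2, 5, 1, 2, 4, 1, 1, 4, 0, 3], offspring=[1, 1, 3, 1, 2, 3, 3, 2, 0, 0], Z_4=16
gen 4: Z_4=16, draws=[0, 4, 1, 3, 1, 5, 4, 2, 3, 2, 4, 1, 4, 5, 3, 2], offspring=[0, 2, 3, 0, 3, 1, 2, 1, 0, 1, 2, 3, 2, 1, 0, 1], Z_5=22
gen 5: Z_5=22, draws=[0, 0, 2, 3, 0, 1, 4, 0, 4, 2, 1, 3, 1, 2, 2, 4, 2, 1, 0, 2, 4, 4], offspring=[0, 0, 1, 0, 0, 3, 2, 0, 2, 1, 3, 0, 3, 1, 1, 2, 1, 3, 0, 1, 2, 2], Z_6=28
gen 6: Z_6=28, draws=[4, 2, 1, 5, 2, 2, 5, 0, 0, 4, 3, 4, 2, 1, 0, 3, 5, 3, 0, 1, 4, 2, 5, 5, 1, 2, 4, 4], offspring=[2, 1, 3, 1, 1, 1, 1, 0, 0, 2, 0, 2, 1, 3, 0, 0, 1, 0, 0, 3, 2, 1, 1, 1, 3, 1, 2, 2], Z_7=35
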